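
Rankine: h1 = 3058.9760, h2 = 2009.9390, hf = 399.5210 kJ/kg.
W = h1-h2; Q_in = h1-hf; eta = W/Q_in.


W = 1049.0370 kJ/kg
Q_in = 2659.4550 kJ/kg
eta = 0.3945 = 39.4456%

eta = 39.4456%


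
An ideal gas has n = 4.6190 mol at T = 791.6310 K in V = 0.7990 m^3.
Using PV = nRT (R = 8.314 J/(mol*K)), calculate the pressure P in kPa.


P = nRT/V = 4.6190 * 8.314 * 791.6310 / 0.7990
= 30400.5034 / 0.7990 = 38048.1895 Pa = 38.0482 kPa

38.0482 kPa


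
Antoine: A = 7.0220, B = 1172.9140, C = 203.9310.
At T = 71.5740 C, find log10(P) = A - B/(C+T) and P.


C+T = 275.5050
B/(C+T) = 4.2573
log10(P) = 7.0220 - 4.2573 = 2.7647
P = 10^2.7647 = 581.6693 mmHg

581.6693 mmHg


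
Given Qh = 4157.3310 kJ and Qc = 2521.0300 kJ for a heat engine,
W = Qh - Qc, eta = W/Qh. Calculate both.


W = 4157.3310 - 2521.0300 = 1636.3010 kJ
eta = 1636.3010 / 4157.3310 = 0.3936 = 39.3594%

W = 1636.3010 kJ, eta = 39.3594%


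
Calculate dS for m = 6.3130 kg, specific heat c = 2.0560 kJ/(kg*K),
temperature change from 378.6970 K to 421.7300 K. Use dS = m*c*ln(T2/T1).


T2/T1 = 1.1136
ln(T2/T1) = 0.1076
dS = 6.3130 * 2.0560 * 0.1076 = 1.3970 kJ/K

1.3970 kJ/K


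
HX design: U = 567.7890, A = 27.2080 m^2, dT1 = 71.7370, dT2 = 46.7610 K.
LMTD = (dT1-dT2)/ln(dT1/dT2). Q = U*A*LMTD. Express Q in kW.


LMTD = 58.3610 K
Q = 567.7890 * 27.2080 * 58.3610 = 901584.0322 W = 901.5840 kW

901.5840 kW


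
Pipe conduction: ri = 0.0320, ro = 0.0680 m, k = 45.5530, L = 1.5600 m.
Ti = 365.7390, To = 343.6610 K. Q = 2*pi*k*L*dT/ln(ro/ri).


dT = 22.0780 K
ln(ro/ri) = 0.7538
Q = 2*pi*45.5530*1.5600*22.0780 / 0.7538 = 13077.9988 W

13077.9988 W


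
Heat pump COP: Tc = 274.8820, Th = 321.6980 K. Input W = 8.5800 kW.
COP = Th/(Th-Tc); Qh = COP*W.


COP = 321.6980 / 46.8160 = 6.8715
Qh = 6.8715 * 8.5800 = 58.9578 kW

COP = 6.8715, Qh = 58.9578 kW


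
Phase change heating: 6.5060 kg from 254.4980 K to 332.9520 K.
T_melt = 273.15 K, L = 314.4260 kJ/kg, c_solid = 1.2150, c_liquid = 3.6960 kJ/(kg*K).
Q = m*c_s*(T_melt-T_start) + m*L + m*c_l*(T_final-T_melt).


Q1 (sensible, solid) = 6.5060 * 1.2150 * 18.6520 = 147.4401 kJ
Q2 (latent) = 6.5060 * 314.4260 = 2045.6556 kJ
Q3 (sensible, liquid) = 6.5060 * 3.6960 * 59.8020 = 1438.0094 kJ
Q_total = 3631.1051 kJ

3631.1051 kJ


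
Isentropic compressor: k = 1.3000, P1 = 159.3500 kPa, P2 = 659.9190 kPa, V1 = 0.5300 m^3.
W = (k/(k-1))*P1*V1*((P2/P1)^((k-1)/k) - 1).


(k-1)/k = 0.2308
(P2/P1)^exp = 1.3881
W = 4.3333 * 159.3500 * 0.5300 * (1.3881 - 1) = 142.0296 kJ

142.0296 kJ


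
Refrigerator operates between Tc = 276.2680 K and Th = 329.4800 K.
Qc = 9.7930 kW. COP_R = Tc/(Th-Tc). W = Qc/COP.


COP = 276.2680 / 53.2120 = 5.1918
W = 9.7930 / 5.1918 = 1.8862 kW

COP = 5.1918, W = 1.8862 kW


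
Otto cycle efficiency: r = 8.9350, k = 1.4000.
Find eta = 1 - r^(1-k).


r^(k-1) = 2.4013
eta = 1 - 1/2.4013 = 0.5836 = 58.3551%

58.3551%


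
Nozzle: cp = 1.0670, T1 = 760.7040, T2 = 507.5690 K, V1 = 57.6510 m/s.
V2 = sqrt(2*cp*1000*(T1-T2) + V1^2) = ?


dT = 253.1350 K
2*cp*1000*dT = 540190.0900
V1^2 = 3323.6378
V2 = sqrt(543513.7278) = 737.2338 m/s

737.2338 m/s


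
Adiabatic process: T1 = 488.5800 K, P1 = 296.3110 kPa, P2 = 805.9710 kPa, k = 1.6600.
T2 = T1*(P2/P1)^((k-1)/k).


(k-1)/k = 0.3976
(P2/P1)^exp = 1.4886
T2 = 488.5800 * 1.4886 = 727.3060 K

727.3060 K


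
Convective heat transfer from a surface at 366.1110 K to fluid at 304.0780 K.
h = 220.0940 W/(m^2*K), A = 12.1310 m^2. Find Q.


dT = 62.0330 K
Q = 220.0940 * 12.1310 * 62.0330 = 165625.6482 W

165625.6482 W


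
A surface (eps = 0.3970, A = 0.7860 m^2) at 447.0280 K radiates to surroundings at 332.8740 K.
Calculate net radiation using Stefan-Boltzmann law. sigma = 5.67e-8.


T^4 = 3.9934e+10
Tsurr^4 = 1.2278e+10
Q = 0.3970 * 5.67e-8 * 0.7860 * 2.7656e+10 = 489.3093 W

489.3093 W


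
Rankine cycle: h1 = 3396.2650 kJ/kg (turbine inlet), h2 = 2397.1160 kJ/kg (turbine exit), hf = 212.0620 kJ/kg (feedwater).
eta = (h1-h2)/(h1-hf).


W = 999.1490 kJ/kg
Q_in = 3184.2030 kJ/kg
eta = 0.3138 = 31.3783%

eta = 31.3783%


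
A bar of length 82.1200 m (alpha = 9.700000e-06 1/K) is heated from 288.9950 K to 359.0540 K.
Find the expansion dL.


dT = 70.0590 K
dL = 9.700000e-06 * 82.1200 * 70.0590 = 0.055806 m
L_final = 82.175806 m

dL = 0.055806 m


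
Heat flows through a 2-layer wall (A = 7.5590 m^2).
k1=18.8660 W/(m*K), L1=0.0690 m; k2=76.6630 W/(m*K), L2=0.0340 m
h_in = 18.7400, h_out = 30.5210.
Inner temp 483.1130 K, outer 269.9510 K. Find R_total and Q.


R_conv_in = 1/(18.7400*7.5590) = 0.0071
R_1 = 0.0690/(18.8660*7.5590) = 0.0005
R_2 = 0.0340/(76.6630*7.5590) = 5.8672e-05
R_conv_out = 1/(30.5210*7.5590) = 0.0043
R_total = 0.0119 K/W
Q = 213.1620 / 0.0119 = 17858.1988 W

R_total = 0.0119 K/W, Q = 17858.1988 W


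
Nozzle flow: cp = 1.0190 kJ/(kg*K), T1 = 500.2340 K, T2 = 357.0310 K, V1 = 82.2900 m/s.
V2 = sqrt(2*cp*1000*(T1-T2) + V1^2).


dT = 143.2030 K
2*cp*1000*dT = 291847.7140
V1^2 = 6771.6441
V2 = sqrt(298619.3581) = 546.4608 m/s

546.4608 m/s


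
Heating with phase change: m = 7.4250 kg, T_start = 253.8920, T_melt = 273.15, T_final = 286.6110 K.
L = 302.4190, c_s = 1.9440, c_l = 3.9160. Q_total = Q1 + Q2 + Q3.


Q1 (sensible, solid) = 7.4250 * 1.9440 * 19.2580 = 277.9738 kJ
Q2 (latent) = 7.4250 * 302.4190 = 2245.4611 kJ
Q3 (sensible, liquid) = 7.4250 * 3.9160 * 13.4610 = 391.3961 kJ
Q_total = 2914.8310 kJ

2914.8310 kJ


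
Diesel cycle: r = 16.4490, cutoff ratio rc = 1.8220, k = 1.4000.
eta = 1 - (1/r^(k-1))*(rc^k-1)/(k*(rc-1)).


r^(k-1) = 3.0652
rc^k = 2.3162
eta = 0.6269 = 62.6877%

62.6877%


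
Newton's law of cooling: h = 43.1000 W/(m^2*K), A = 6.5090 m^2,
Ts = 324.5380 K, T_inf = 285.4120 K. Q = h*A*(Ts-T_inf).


dT = 39.1260 K
Q = 43.1000 * 6.5090 * 39.1260 = 10976.3259 W

10976.3259 W


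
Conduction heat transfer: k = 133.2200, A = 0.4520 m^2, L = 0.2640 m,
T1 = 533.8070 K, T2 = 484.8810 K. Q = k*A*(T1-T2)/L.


dT = 48.9260 K
Q = 133.2200 * 0.4520 * 48.9260 / 0.2640 = 11159.4720 W

11159.4720 W


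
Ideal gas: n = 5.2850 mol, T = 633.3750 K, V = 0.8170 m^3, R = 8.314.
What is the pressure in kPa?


P = nRT/V = 5.2850 * 8.314 * 633.3750 / 0.8170
= 27830.1745 / 0.8170 = 34063.8611 Pa = 34.0639 kPa

34.0639 kPa


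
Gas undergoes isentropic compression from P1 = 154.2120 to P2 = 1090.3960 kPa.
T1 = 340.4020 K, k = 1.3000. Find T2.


(k-1)/k = 0.2308
(P2/P1)^exp = 1.5705
T2 = 340.4020 * 1.5705 = 534.5923 K

534.5923 K


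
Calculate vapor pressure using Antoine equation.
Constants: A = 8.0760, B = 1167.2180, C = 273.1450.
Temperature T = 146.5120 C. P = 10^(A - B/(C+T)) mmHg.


C+T = 419.6570
B/(C+T) = 2.7814
log10(P) = 8.0760 - 2.7814 = 5.2946
P = 10^5.2946 = 197077.9691 mmHg

197077.9691 mmHg


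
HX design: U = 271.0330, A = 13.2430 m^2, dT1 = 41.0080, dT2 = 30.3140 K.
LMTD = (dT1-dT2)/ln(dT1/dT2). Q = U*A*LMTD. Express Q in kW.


LMTD = 35.3921 K
Q = 271.0330 * 13.2430 * 35.3921 = 127032.6410 W = 127.0326 kW

127.0326 kW


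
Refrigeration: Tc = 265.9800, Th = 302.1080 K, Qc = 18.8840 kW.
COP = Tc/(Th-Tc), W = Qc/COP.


COP = 265.9800 / 36.1280 = 7.3622
W = 18.8840 / 7.3622 = 2.5650 kW

COP = 7.3622, W = 2.5650 kW


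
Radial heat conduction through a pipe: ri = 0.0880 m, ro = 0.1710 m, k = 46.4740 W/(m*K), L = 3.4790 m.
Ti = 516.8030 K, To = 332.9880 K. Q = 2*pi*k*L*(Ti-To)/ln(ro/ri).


dT = 183.8150 K
ln(ro/ri) = 0.6643
Q = 2*pi*46.4740*3.4790*183.8150 / 0.6643 = 281088.8148 W

281088.8148 W


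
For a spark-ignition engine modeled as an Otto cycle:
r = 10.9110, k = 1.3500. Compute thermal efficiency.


r^(k-1) = 2.3081
eta = 1 - 1/2.3081 = 0.5667 = 56.6741%

56.6741%


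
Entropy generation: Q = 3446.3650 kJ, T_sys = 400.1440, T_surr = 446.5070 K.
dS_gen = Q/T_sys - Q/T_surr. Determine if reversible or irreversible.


dS_sys = 3446.3650/400.1440 = 8.6128 kJ/K
dS_surr = -3446.3650/446.5070 = -7.7185 kJ/K
dS_gen = 8.6128 - 7.7185 = 0.8943 kJ/K (irreversible)

dS_gen = 0.8943 kJ/K, irreversible


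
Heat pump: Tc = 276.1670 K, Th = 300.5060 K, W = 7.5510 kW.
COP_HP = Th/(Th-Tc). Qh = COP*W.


COP = 300.5060 / 24.3390 = 12.3467
Qh = 12.3467 * 7.5510 = 93.2298 kW

COP = 12.3467, Qh = 93.2298 kW


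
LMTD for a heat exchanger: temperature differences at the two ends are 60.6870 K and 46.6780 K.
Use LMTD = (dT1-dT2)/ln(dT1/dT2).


dT1/dT2 = 1.3001
ln(dT1/dT2) = 0.2625
LMTD = 14.0090 / 0.2625 = 53.3765 K

53.3765 K


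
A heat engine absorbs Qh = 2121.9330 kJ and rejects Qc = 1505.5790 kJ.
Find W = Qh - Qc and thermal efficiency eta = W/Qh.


W = 2121.9330 - 1505.5790 = 616.3540 kJ
eta = 616.3540 / 2121.9330 = 0.2905 = 29.0468%

W = 616.3540 kJ, eta = 29.0468%


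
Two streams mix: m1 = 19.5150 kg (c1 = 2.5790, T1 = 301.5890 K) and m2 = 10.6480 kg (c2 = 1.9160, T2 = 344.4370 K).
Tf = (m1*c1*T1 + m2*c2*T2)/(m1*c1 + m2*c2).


num = 22205.7835
den = 70.7308
Tf = 313.9481 K

313.9481 K


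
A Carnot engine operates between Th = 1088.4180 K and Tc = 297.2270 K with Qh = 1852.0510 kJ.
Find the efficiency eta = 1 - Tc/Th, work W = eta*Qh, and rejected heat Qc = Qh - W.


eta = 1 - 297.2270/1088.4180 = 0.7269
W = 0.7269 * 1852.0510 = 1346.2898 kJ
Qc = 1852.0510 - 1346.2898 = 505.7612 kJ

eta = 72.6918%, W = 1346.2898 kJ, Qc = 505.7612 kJ


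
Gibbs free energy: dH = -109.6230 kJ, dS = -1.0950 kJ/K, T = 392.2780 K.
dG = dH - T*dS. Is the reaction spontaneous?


T*dS = 392.2780 * -1.0950 = -429.5444 kJ
dG = -109.6230 + 429.5444 = 319.9214 kJ (non-spontaneous)

dG = 319.9214 kJ, non-spontaneous


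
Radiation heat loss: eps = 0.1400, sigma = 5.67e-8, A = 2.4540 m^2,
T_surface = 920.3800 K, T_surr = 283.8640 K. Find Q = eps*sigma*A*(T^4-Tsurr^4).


T^4 = 7.1758e+11
Tsurr^4 = 6.4929e+09
Q = 0.1400 * 5.67e-8 * 2.4540 * 7.1108e+11 = 13851.8181 W

13851.8181 W


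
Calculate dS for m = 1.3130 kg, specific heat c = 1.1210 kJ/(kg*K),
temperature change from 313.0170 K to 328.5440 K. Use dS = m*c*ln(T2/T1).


T2/T1 = 1.0496
ln(T2/T1) = 0.0484
dS = 1.3130 * 1.1210 * 0.0484 = 0.0713 kJ/K

0.0713 kJ/K


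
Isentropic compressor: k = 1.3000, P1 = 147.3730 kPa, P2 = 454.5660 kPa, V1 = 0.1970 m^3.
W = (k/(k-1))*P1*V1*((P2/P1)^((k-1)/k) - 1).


(k-1)/k = 0.2308
(P2/P1)^exp = 1.2968
W = 4.3333 * 147.3730 * 0.1970 * (1.2968 - 1) = 37.3451 kJ

37.3451 kJ


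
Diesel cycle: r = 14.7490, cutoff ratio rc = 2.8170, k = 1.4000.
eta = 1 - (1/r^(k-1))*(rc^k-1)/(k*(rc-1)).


r^(k-1) = 2.9343
rc^k = 4.2629
eta = 0.5629 = 56.2869%

56.2869%


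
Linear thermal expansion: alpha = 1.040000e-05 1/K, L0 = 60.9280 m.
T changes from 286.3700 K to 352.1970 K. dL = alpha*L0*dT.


dT = 65.8270 K
dL = 1.040000e-05 * 60.9280 * 65.8270 = 0.041711 m
L_final = 60.969711 m

dL = 0.041711 m


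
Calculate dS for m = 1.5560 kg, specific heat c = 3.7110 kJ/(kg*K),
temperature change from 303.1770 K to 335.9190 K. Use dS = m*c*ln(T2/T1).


T2/T1 = 1.1080
ln(T2/T1) = 0.1026
dS = 1.5560 * 3.7110 * 0.1026 = 0.5922 kJ/K

0.5922 kJ/K


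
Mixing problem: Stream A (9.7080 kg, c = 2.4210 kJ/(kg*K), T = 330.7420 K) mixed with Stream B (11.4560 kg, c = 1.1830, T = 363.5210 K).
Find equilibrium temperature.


num = 12700.0512
den = 37.0555
Tf = 342.7304 K

342.7304 K


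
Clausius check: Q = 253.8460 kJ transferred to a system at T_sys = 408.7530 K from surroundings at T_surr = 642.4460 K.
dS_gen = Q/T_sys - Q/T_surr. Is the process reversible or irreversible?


dS_sys = 253.8460/408.7530 = 0.6210 kJ/K
dS_surr = -253.8460/642.4460 = -0.3951 kJ/K
dS_gen = 0.6210 - 0.3951 = 0.2259 kJ/K (irreversible)

dS_gen = 0.2259 kJ/K, irreversible


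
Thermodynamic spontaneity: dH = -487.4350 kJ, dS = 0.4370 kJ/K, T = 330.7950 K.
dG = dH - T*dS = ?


T*dS = 330.7950 * 0.4370 = 144.5574 kJ
dG = -487.4350 - 144.5574 = -631.9924 kJ (spontaneous)

dG = -631.9924 kJ, spontaneous


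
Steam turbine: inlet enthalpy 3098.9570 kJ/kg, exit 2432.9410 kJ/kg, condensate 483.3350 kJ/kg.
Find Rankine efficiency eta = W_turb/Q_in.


W = 666.0160 kJ/kg
Q_in = 2615.6220 kJ/kg
eta = 0.2546 = 25.4630%

eta = 25.4630%


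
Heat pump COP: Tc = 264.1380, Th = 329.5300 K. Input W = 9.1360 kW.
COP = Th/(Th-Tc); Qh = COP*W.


COP = 329.5300 / 65.3920 = 5.0393
Qh = 5.0393 * 9.1360 = 46.0391 kW

COP = 5.0393, Qh = 46.0391 kW


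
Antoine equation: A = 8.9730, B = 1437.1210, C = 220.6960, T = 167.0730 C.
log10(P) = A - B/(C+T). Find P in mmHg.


C+T = 387.7690
B/(C+T) = 3.7061
log10(P) = 8.9730 - 3.7061 = 5.2669
P = 10^5.2669 = 184872.9683 mmHg

184872.9683 mmHg


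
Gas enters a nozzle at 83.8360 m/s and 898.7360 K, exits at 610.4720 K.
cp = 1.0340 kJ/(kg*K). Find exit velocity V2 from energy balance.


dT = 288.2640 K
2*cp*1000*dT = 596129.9520
V1^2 = 7028.4749
V2 = sqrt(603158.4269) = 776.6327 m/s

776.6327 m/s


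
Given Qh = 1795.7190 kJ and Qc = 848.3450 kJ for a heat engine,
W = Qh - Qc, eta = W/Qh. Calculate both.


W = 1795.7190 - 848.3450 = 947.3740 kJ
eta = 947.3740 / 1795.7190 = 0.5276 = 52.7574%

W = 947.3740 kJ, eta = 52.7574%


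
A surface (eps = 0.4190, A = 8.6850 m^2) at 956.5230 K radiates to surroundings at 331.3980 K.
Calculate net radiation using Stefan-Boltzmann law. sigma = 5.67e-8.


T^4 = 8.3711e+11
Tsurr^4 = 1.2061e+10
Q = 0.4190 * 5.67e-8 * 8.6850 * 8.2505e+11 = 170233.6992 W

170233.6992 W


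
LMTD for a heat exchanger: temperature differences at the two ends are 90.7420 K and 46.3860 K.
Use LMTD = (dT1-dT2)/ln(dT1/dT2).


dT1/dT2 = 1.9562
ln(dT1/dT2) = 0.6710
LMTD = 44.3560 / 0.6710 = 66.1021 K

66.1021 K


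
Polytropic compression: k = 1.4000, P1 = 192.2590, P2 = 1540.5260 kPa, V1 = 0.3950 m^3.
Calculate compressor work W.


(k-1)/k = 0.2857
(P2/P1)^exp = 1.8123
W = 3.5000 * 192.2590 * 0.3950 * (1.8123 - 1) = 215.9005 kJ

215.9005 kJ


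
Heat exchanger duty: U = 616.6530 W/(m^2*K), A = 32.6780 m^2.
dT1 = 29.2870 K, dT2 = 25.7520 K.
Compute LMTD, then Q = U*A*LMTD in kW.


LMTD = 27.4816 K
Q = 616.6530 * 32.6780 * 27.4816 = 553781.7151 W = 553.7817 kW

553.7817 kW


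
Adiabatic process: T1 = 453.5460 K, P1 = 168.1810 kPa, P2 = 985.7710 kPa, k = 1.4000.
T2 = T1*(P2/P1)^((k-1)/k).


(k-1)/k = 0.2857
(P2/P1)^exp = 1.6574
T2 = 453.5460 * 1.6574 = 751.7088 K

751.7088 K


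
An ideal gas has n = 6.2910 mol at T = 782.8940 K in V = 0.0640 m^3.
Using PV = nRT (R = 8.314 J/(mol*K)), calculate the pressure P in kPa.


P = nRT/V = 6.2910 * 8.314 * 782.8940 / 0.0640
= 40947.9977 / 0.0640 = 639812.4638 Pa = 639.8125 kPa

639.8125 kPa


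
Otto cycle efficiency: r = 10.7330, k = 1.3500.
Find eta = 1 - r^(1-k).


r^(k-1) = 2.2948
eta = 1 - 1/2.2948 = 0.5642 = 56.4240%

56.4240%


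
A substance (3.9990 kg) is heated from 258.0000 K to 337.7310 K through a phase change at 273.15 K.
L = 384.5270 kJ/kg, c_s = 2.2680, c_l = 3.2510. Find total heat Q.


Q1 (sensible, solid) = 3.9990 * 2.2680 * 15.1500 = 137.4064 kJ
Q2 (latent) = 3.9990 * 384.5270 = 1537.7235 kJ
Q3 (sensible, liquid) = 3.9990 * 3.2510 * 64.5810 = 839.6014 kJ
Q_total = 2514.7313 kJ

2514.7313 kJ


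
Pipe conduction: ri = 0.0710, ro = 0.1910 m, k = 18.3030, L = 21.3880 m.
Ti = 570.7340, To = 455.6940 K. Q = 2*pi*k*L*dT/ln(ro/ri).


dT = 115.0400 K
ln(ro/ri) = 0.9896
Q = 2*pi*18.3030*21.3880*115.0400 / 0.9896 = 285933.0390 W

285933.0390 W


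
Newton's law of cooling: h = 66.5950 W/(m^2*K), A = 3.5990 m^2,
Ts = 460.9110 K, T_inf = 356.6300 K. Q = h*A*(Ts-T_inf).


dT = 104.2810 K
Q = 66.5950 * 3.5990 * 104.2810 = 24993.5909 W

24993.5909 W


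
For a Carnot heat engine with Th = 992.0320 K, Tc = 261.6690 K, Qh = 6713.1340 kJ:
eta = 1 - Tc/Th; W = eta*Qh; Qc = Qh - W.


eta = 1 - 261.6690/992.0320 = 0.7362
W = 0.7362 * 6713.1340 = 4942.4058 kJ
Qc = 6713.1340 - 4942.4058 = 1770.7282 kJ

eta = 73.6229%, W = 4942.4058 kJ, Qc = 1770.7282 kJ


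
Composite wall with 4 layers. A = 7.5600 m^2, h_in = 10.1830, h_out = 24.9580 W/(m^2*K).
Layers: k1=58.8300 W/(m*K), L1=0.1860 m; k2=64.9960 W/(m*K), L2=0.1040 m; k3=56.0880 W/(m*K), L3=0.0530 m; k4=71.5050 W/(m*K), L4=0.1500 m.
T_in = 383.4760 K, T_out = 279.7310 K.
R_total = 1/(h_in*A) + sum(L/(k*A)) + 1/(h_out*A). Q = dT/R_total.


R_conv_in = 1/(10.1830*7.5600) = 0.0130
R_1 = 0.1860/(58.8300*7.5600) = 0.0004
R_2 = 0.1040/(64.9960*7.5600) = 0.0002
R_3 = 0.0530/(56.0880*7.5600) = 0.0001
R_4 = 0.1500/(71.5050*7.5600) = 0.0003
R_conv_out = 1/(24.9580*7.5600) = 0.0053
R_total = 0.0193 K/W
Q = 103.7450 / 0.0193 = 5369.2561 W

R_total = 0.0193 K/W, Q = 5369.2561 W


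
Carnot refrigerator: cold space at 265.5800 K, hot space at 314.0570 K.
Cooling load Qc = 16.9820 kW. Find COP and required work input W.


COP = 265.5800 / 48.4770 = 5.4785
W = 16.9820 / 5.4785 = 3.0998 kW

COP = 5.4785, W = 3.0998 kW


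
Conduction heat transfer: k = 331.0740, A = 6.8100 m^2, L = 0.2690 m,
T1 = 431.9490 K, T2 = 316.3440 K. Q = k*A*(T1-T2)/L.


dT = 115.6050 K
Q = 331.0740 * 6.8100 * 115.6050 / 0.2690 = 968939.1990 W

968939.1990 W


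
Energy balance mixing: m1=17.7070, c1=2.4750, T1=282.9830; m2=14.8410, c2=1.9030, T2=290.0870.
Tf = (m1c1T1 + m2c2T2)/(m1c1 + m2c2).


num = 20594.4402
den = 72.0672
Tf = 285.7670 K

285.7670 K


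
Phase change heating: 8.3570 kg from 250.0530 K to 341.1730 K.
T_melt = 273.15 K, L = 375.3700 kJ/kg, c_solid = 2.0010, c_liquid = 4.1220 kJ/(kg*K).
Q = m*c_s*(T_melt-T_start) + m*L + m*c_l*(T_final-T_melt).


Q1 (sensible, solid) = 8.3570 * 2.0010 * 23.0970 = 386.2363 kJ
Q2 (latent) = 8.3570 * 375.3700 = 3136.9671 kJ
Q3 (sensible, liquid) = 8.3570 * 4.1220 * 68.0230 = 2343.2260 kJ
Q_total = 5866.4293 kJ

5866.4293 kJ


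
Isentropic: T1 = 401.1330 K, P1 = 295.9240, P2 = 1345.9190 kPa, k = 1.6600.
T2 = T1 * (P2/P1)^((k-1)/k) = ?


(k-1)/k = 0.3976
(P2/P1)^exp = 1.8262
T2 = 401.1330 * 1.8262 = 732.5525 K

732.5525 K


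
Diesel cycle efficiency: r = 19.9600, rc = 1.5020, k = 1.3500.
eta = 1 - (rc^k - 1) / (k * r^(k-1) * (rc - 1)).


r^(k-1) = 2.8514
rc^k = 1.7318
eta = 0.6213 = 62.1283%

62.1283%


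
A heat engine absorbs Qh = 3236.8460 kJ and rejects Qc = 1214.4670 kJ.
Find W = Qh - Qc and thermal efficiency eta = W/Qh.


W = 3236.8460 - 1214.4670 = 2022.3790 kJ
eta = 2022.3790 / 3236.8460 = 0.6248 = 62.4799%

W = 2022.3790 kJ, eta = 62.4799%


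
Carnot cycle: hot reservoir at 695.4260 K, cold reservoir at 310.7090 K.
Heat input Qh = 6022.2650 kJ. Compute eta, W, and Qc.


eta = 1 - 310.7090/695.4260 = 0.5532
W = 0.5532 * 6022.2650 = 3331.5805 kJ
Qc = 6022.2650 - 3331.5805 = 2690.6845 kJ

eta = 55.3211%, W = 3331.5805 kJ, Qc = 2690.6845 kJ


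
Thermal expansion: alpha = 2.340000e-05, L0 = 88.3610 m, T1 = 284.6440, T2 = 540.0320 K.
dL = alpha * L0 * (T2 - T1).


dT = 255.3880 K
dL = 2.340000e-05 * 88.3610 * 255.3880 = 0.528052 m
L_final = 88.889052 m

dL = 0.528052 m


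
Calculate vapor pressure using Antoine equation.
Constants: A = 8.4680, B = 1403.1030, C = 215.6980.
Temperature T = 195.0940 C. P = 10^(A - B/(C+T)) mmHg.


C+T = 410.7920
B/(C+T) = 3.4156
log10(P) = 8.4680 - 3.4156 = 5.0524
P = 10^5.0524 = 112822.4455 mmHg

112822.4455 mmHg


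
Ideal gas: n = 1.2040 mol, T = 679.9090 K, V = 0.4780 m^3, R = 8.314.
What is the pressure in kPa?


P = nRT/V = 1.2040 * 8.314 * 679.9090 / 0.4780
= 6805.9272 / 0.4780 = 14238.3413 Pa = 14.2383 kPa

14.2383 kPa


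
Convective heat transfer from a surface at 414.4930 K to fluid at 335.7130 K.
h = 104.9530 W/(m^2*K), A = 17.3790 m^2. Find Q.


dT = 78.7800 K
Q = 104.9530 * 17.3790 * 78.7800 = 143693.0016 W

143693.0016 W


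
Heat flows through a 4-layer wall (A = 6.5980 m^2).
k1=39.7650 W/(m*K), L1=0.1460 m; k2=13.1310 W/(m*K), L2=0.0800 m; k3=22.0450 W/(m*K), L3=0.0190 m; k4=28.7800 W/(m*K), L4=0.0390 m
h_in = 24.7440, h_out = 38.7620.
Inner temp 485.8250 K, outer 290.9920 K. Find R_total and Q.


R_conv_in = 1/(24.7440*6.5980) = 0.0061
R_1 = 0.1460/(39.7650*6.5980) = 0.0006
R_2 = 0.0800/(13.1310*6.5980) = 0.0009
R_3 = 0.0190/(22.0450*6.5980) = 0.0001
R_4 = 0.0390/(28.7800*6.5980) = 0.0002
R_conv_out = 1/(38.7620*6.5980) = 0.0039
R_total = 0.0119 K/W
Q = 194.8330 / 0.0119 = 16440.1305 W

R_total = 0.0119 K/W, Q = 16440.1305 W


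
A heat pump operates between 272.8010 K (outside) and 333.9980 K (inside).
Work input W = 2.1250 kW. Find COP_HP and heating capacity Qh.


COP = 333.9980 / 61.1970 = 5.4578
Qh = 5.4578 * 2.1250 = 11.5977 kW

COP = 5.4578, Qh = 11.5977 kW


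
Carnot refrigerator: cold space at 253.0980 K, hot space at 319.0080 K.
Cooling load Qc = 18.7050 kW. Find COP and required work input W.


COP = 253.0980 / 65.9100 = 3.8401
W = 18.7050 / 3.8401 = 4.8710 kW

COP = 3.8401, W = 4.8710 kW


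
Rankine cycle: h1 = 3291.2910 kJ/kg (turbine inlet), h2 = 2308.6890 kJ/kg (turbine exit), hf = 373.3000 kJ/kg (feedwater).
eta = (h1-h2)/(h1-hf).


W = 982.6020 kJ/kg
Q_in = 2917.9910 kJ/kg
eta = 0.3367 = 33.6739%

eta = 33.6739%


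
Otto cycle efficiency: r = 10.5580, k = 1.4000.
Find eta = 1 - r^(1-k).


r^(k-1) = 2.5670
eta = 1 - 1/2.5670 = 0.6104 = 61.0446%

61.0446%


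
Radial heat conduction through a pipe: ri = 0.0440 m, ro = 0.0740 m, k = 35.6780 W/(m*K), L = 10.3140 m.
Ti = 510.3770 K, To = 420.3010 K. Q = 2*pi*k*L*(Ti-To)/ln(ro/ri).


dT = 90.0760 K
ln(ro/ri) = 0.5199
Q = 2*pi*35.6780*10.3140*90.0760 / 0.5199 = 400605.8360 W

400605.8360 W


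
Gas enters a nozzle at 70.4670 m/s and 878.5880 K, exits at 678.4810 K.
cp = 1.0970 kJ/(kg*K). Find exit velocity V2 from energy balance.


dT = 200.1070 K
2*cp*1000*dT = 439034.7580
V1^2 = 4965.5981
V2 = sqrt(444000.3561) = 666.3335 m/s

666.3335 m/s


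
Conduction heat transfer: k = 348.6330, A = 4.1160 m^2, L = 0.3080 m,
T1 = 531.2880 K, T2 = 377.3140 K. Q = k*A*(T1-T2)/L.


dT = 153.9740 K
Q = 348.6330 * 4.1160 * 153.9740 / 0.3080 = 717365.5799 W

717365.5799 W


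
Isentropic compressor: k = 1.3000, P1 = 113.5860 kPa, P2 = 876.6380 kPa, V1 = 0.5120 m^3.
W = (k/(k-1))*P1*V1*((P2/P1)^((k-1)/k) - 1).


(k-1)/k = 0.2308
(P2/P1)^exp = 1.6025
W = 4.3333 * 113.5860 * 0.5120 * (1.6025 - 1) = 151.8437 kJ

151.8437 kJ


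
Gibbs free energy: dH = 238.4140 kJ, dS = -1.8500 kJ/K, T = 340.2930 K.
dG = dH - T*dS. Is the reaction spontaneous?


T*dS = 340.2930 * -1.8500 = -629.5421 kJ
dG = 238.4140 + 629.5421 = 867.9561 kJ (non-spontaneous)

dG = 867.9561 kJ, non-spontaneous


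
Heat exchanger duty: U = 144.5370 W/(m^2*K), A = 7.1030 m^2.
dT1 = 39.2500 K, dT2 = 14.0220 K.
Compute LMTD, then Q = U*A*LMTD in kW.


LMTD = 24.5093 K
Q = 144.5370 * 7.1030 * 24.5093 = 25162.3737 W = 25.1624 kW

25.1624 kW


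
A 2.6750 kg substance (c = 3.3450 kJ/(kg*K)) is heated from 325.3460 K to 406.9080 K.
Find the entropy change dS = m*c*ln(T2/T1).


T2/T1 = 1.2507
ln(T2/T1) = 0.2237
dS = 2.6750 * 3.3450 * 0.2237 = 2.0016 kJ/K

2.0016 kJ/K


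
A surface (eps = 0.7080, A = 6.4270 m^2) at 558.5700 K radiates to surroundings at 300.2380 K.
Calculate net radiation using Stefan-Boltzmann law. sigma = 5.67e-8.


T^4 = 9.7344e+10
Tsurr^4 = 8.1257e+09
Q = 0.7080 * 5.67e-8 * 6.4270 * 8.9219e+10 = 23018.6444 W

23018.6444 W


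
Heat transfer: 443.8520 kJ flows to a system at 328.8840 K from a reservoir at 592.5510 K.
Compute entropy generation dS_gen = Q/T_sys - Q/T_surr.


dS_sys = 443.8520/328.8840 = 1.3496 kJ/K
dS_surr = -443.8520/592.5510 = -0.7491 kJ/K
dS_gen = 1.3496 - 0.7491 = 0.6005 kJ/K (irreversible)

dS_gen = 0.6005 kJ/K, irreversible


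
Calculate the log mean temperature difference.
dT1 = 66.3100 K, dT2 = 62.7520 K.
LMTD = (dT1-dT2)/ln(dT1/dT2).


dT1/dT2 = 1.0567
ln(dT1/dT2) = 0.0552
LMTD = 3.5580 / 0.0552 = 64.5146 K

64.5146 K


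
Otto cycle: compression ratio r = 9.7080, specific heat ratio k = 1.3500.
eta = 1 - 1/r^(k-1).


r^(k-1) = 2.2156
eta = 1 - 1/2.2156 = 0.5487 = 54.8659%

54.8659%


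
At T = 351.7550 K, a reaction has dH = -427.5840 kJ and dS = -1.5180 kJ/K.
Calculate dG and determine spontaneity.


T*dS = 351.7550 * -1.5180 = -533.9641 kJ
dG = -427.5840 + 533.9641 = 106.3801 kJ (non-spontaneous)

dG = 106.3801 kJ, non-spontaneous


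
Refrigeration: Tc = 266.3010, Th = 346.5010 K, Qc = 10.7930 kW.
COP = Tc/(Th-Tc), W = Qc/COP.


COP = 266.3010 / 80.2000 = 3.3205
W = 10.7930 / 3.3205 = 3.2505 kW

COP = 3.3205, W = 3.2505 kW


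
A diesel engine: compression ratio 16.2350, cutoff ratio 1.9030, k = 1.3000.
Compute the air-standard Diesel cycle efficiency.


r^(k-1) = 2.3075
rc^k = 2.3082
eta = 0.5171 = 51.7050%

51.7050%


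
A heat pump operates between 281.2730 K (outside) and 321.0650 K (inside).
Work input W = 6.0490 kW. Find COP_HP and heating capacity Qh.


COP = 321.0650 / 39.7920 = 8.0686
Qh = 8.0686 * 6.0490 = 48.8069 kW

COP = 8.0686, Qh = 48.8069 kW


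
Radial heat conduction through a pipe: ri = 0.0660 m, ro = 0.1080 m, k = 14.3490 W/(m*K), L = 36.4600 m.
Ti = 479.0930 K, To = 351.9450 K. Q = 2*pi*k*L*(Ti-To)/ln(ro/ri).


dT = 127.1480 K
ln(ro/ri) = 0.4925
Q = 2*pi*14.3490*36.4600*127.1480 / 0.4925 = 848676.5515 W

848676.5515 W


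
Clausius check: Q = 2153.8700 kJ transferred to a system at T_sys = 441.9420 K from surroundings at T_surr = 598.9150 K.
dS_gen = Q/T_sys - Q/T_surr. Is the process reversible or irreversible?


dS_sys = 2153.8700/441.9420 = 4.8736 kJ/K
dS_surr = -2153.8700/598.9150 = -3.5963 kJ/K
dS_gen = 4.8736 - 3.5963 = 1.2774 kJ/K (irreversible)

dS_gen = 1.2774 kJ/K, irreversible


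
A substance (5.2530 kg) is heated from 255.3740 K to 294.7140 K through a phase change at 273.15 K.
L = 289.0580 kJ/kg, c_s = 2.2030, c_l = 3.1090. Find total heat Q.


Q1 (sensible, solid) = 5.2530 * 2.2030 * 17.7760 = 205.7103 kJ
Q2 (latent) = 5.2530 * 289.0580 = 1518.4217 kJ
Q3 (sensible, liquid) = 5.2530 * 3.1090 * 21.5640 = 352.1741 kJ
Q_total = 2076.3061 kJ

2076.3061 kJ


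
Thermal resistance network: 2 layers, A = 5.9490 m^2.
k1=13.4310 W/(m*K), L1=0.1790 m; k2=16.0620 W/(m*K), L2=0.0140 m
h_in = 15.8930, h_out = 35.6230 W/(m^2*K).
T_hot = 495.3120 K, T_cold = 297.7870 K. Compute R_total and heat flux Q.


R_conv_in = 1/(15.8930*5.9490) = 0.0106
R_1 = 0.1790/(13.4310*5.9490) = 0.0022
R_2 = 0.0140/(16.0620*5.9490) = 0.0001
R_conv_out = 1/(35.6230*5.9490) = 0.0047
R_total = 0.0177 K/W
Q = 197.5250 / 0.0177 = 11170.8251 W

R_total = 0.0177 K/W, Q = 11170.8251 W


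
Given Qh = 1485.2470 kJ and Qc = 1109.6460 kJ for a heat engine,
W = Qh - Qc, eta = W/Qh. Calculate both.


W = 1485.2470 - 1109.6460 = 375.6010 kJ
eta = 375.6010 / 1485.2470 = 0.2529 = 25.2888%

W = 375.6010 kJ, eta = 25.2888%


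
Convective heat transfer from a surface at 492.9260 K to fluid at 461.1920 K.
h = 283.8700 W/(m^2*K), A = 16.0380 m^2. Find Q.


dT = 31.7340 K
Q = 283.8700 * 16.0380 * 31.7340 = 144475.6058 W

144475.6058 W


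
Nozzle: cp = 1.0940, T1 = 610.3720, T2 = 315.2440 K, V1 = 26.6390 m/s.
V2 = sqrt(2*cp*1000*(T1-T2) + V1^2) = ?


dT = 295.1280 K
2*cp*1000*dT = 645740.0640
V1^2 = 709.6363
V2 = sqrt(646449.7003) = 804.0210 m/s

804.0210 m/s


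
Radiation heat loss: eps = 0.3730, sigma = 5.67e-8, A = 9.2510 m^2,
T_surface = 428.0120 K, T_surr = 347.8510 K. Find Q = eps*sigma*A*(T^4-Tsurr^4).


T^4 = 3.3560e+10
Tsurr^4 = 1.4641e+10
Q = 0.3730 * 5.67e-8 * 9.2510 * 1.8919e+10 = 3701.5211 W

3701.5211 W


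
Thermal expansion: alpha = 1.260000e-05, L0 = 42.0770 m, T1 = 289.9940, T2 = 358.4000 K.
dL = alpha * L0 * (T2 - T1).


dT = 68.4060 K
dL = 1.260000e-05 * 42.0770 * 68.4060 = 0.036267 m
L_final = 42.113267 m

dL = 0.036267 m


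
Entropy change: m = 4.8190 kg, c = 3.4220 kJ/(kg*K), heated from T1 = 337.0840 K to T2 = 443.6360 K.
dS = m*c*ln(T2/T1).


T2/T1 = 1.3161
ln(T2/T1) = 0.2747
dS = 4.8190 * 3.4220 * 0.2747 = 4.5295 kJ/K

4.5295 kJ/K


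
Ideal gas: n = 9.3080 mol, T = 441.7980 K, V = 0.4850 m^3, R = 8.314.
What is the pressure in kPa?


P = nRT/V = 9.3080 * 8.314 * 441.7980 / 0.4850
= 34189.2946 / 0.4850 = 70493.3909 Pa = 70.4934 kPa

70.4934 kPa


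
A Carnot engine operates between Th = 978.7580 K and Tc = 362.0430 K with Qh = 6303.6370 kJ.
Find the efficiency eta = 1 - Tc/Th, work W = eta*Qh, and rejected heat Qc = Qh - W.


eta = 1 - 362.0430/978.7580 = 0.6301
W = 0.6301 * 6303.6370 = 3971.9190 kJ
Qc = 6303.6370 - 3971.9190 = 2331.7180 kJ

eta = 63.0100%, W = 3971.9190 kJ, Qc = 2331.7180 kJ


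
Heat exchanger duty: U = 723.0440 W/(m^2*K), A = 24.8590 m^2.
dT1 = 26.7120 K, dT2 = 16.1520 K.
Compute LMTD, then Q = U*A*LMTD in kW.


LMTD = 20.9912 K
Q = 723.0440 * 24.8590 * 20.9912 = 377298.1922 W = 377.2982 kW

377.2982 kW


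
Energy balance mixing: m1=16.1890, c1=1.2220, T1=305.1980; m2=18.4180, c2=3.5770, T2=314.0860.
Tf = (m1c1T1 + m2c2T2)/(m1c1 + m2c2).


num = 26730.0774
den = 85.6641
Tf = 312.0334 K

312.0334 K


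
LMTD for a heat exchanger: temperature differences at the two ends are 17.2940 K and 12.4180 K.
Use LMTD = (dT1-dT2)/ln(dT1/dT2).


dT1/dT2 = 1.3927
ln(dT1/dT2) = 0.3312
LMTD = 4.8760 / 0.3312 = 14.7217 K

14.7217 K


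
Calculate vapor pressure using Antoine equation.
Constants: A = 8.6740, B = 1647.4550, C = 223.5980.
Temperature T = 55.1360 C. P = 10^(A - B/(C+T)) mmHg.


C+T = 278.7340
B/(C+T) = 5.9105
log10(P) = 8.6740 - 5.9105 = 2.7635
P = 10^2.7635 = 580.1072 mmHg

580.1072 mmHg


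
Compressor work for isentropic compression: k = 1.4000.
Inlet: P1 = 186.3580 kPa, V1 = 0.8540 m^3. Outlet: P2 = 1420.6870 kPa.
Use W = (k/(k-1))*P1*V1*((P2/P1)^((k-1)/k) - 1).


(k-1)/k = 0.2857
(P2/P1)^exp = 1.7867
W = 3.5000 * 186.3580 * 0.8540 * (1.7867 - 1) = 438.1909 kJ

438.1909 kJ


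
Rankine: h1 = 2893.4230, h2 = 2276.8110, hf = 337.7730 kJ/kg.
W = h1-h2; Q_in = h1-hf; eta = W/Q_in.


W = 616.6120 kJ/kg
Q_in = 2555.6500 kJ/kg
eta = 0.2413 = 24.1274%

eta = 24.1274%


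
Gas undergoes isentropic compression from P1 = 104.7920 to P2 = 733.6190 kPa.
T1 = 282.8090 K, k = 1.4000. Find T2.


(k-1)/k = 0.2857
(P2/P1)^exp = 1.7437
T2 = 282.8090 * 1.7437 = 493.1312 K

493.1312 K


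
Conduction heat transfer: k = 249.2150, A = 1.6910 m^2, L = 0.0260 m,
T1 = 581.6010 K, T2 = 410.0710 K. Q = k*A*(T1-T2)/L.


dT = 171.5300 K
Q = 249.2150 * 1.6910 * 171.5300 / 0.0260 = 2780254.3298 W

2780254.3298 W


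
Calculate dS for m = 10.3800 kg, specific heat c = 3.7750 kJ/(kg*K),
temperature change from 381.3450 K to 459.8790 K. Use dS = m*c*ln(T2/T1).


T2/T1 = 1.2059
ln(T2/T1) = 0.1873
dS = 10.3800 * 3.7750 * 0.1873 = 7.3376 kJ/K

7.3376 kJ/K


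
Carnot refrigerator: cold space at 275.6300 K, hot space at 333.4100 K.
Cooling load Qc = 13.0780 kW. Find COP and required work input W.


COP = 275.6300 / 57.7800 = 4.7703
W = 13.0780 / 4.7703 = 2.7415 kW

COP = 4.7703, W = 2.7415 kW


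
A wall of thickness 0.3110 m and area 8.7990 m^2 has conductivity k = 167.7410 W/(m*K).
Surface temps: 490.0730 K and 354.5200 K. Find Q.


dT = 135.5530 K
Q = 167.7410 * 8.7990 * 135.5530 / 0.3110 = 643311.4630 W

643311.4630 W


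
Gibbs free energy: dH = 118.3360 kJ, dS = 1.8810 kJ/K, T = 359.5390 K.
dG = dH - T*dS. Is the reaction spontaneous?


T*dS = 359.5390 * 1.8810 = 676.2929 kJ
dG = 118.3360 - 676.2929 = -557.9569 kJ (spontaneous)

dG = -557.9569 kJ, spontaneous


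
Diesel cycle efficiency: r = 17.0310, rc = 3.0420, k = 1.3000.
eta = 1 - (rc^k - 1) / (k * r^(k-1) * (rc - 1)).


r^(k-1) = 2.3408
rc^k = 4.2472
eta = 0.4774 = 47.7431%

47.7431%


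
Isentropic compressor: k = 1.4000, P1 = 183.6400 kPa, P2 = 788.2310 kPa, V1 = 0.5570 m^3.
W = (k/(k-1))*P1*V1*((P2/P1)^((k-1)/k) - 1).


(k-1)/k = 0.2857
(P2/P1)^exp = 1.5162
W = 3.5000 * 183.6400 * 0.5570 * (1.5162 - 1) = 184.8165 kJ

184.8165 kJ


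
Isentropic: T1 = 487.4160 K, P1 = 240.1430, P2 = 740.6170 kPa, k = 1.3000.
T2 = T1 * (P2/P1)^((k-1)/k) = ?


(k-1)/k = 0.2308
(P2/P1)^exp = 1.2968
T2 = 487.4160 * 1.2968 = 632.0836 K

632.0836 K


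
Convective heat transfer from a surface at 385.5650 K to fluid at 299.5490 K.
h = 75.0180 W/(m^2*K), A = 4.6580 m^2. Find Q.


dT = 86.0160 K
Q = 75.0180 * 4.6580 * 86.0160 = 30056.9015 W

30056.9015 W


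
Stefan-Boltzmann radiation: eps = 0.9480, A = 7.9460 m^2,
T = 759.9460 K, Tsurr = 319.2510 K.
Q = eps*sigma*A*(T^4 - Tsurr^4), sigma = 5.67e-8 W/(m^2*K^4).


T^4 = 3.3353e+11
Tsurr^4 = 1.0388e+10
Q = 0.9480 * 5.67e-8 * 7.9460 * 3.2314e+11 = 138015.9759 W

138015.9759 W


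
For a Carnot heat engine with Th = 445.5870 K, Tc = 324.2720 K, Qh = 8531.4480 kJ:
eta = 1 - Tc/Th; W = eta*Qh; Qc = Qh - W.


eta = 1 - 324.2720/445.5870 = 0.2723
W = 0.2723 * 8531.4480 = 2322.7621 kJ
Qc = 8531.4480 - 2322.7621 = 6208.6859 kJ

eta = 27.2259%, W = 2322.7621 kJ, Qc = 6208.6859 kJ


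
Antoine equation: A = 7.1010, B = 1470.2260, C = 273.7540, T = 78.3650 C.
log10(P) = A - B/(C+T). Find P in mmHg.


C+T = 352.1190
B/(C+T) = 4.1754
log10(P) = 7.1010 - 4.1754 = 2.9256
P = 10^2.9256 = 842.6227 mmHg

842.6227 mmHg


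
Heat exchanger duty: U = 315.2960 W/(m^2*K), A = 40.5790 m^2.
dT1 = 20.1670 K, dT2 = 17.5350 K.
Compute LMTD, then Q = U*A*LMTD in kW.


LMTD = 18.8203 K
Q = 315.2960 * 40.5790 * 18.8203 = 240794.8454 W = 240.7948 kW

240.7948 kW


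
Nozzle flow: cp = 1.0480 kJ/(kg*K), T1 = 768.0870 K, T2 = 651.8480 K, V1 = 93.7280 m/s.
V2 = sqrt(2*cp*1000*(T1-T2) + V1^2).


dT = 116.2390 K
2*cp*1000*dT = 243636.9440
V1^2 = 8784.9380
V2 = sqrt(252421.8820) = 502.4160 m/s

502.4160 m/s


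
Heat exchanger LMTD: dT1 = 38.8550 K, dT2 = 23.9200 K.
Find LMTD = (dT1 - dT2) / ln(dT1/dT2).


dT1/dT2 = 1.6244
ln(dT1/dT2) = 0.4851
LMTD = 14.9350 / 0.4851 = 30.7861 K

30.7861 K


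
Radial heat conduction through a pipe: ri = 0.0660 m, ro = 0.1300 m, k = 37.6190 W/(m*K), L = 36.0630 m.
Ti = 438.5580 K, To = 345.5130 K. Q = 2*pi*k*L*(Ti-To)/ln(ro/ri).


dT = 93.0450 K
ln(ro/ri) = 0.6779
Q = 2*pi*37.6190*36.0630*93.0450 / 0.6779 = 1170009.4602 W

1170009.4602 W


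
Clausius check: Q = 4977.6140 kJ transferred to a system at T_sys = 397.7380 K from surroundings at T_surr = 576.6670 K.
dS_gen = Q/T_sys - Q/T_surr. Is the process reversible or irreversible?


dS_sys = 4977.6140/397.7380 = 12.5148 kJ/K
dS_surr = -4977.6140/576.6670 = -8.6317 kJ/K
dS_gen = 12.5148 - 8.6317 = 3.8831 kJ/K (irreversible)

dS_gen = 3.8831 kJ/K, irreversible


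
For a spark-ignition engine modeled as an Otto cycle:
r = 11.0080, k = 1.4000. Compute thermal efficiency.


r^(k-1) = 2.6103
eta = 1 - 1/2.6103 = 0.6169 = 61.6896%

61.6896%


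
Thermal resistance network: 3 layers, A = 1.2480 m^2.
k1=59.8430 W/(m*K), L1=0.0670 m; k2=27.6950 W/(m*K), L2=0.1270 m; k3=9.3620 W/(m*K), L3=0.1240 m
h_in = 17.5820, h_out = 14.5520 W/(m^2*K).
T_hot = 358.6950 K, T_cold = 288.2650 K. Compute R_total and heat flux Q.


R_conv_in = 1/(17.5820*1.2480) = 0.0456
R_1 = 0.0670/(59.8430*1.2480) = 0.0009
R_2 = 0.1270/(27.6950*1.2480) = 0.0037
R_3 = 0.1240/(9.3620*1.2480) = 0.0106
R_conv_out = 1/(14.5520*1.2480) = 0.0551
R_total = 0.1158 K/W
Q = 70.4300 / 0.1158 = 608.0888 W

R_total = 0.1158 K/W, Q = 608.0888 W


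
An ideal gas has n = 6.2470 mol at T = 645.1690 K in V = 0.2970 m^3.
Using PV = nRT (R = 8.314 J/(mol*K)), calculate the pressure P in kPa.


P = nRT/V = 6.2470 * 8.314 * 645.1690 / 0.2970
= 33508.5024 / 0.2970 = 112823.2403 Pa = 112.8232 kPa

112.8232 kPa


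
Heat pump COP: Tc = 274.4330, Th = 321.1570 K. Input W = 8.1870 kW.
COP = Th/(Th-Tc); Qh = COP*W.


COP = 321.1570 / 46.7240 = 6.8735
Qh = 6.8735 * 8.1870 = 56.2733 kW

COP = 6.8735, Qh = 56.2733 kW


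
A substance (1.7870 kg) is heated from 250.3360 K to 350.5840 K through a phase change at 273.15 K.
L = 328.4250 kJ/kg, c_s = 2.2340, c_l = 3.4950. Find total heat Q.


Q1 (sensible, solid) = 1.7870 * 2.2340 * 22.8140 = 91.0771 kJ
Q2 (latent) = 1.7870 * 328.4250 = 586.8955 kJ
Q3 (sensible, liquid) = 1.7870 * 3.4950 * 77.4340 = 483.6191 kJ
Q_total = 1161.5916 kJ

1161.5916 kJ


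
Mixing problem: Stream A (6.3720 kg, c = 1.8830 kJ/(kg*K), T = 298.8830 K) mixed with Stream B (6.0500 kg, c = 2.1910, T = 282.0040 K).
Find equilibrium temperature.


num = 7324.2586
den = 25.2540
Tf = 290.0234 K

290.0234 K


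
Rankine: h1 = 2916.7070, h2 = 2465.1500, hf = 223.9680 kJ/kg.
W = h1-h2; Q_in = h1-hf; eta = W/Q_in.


W = 451.5570 kJ/kg
Q_in = 2692.7390 kJ/kg
eta = 0.1677 = 16.7694%

eta = 16.7694%


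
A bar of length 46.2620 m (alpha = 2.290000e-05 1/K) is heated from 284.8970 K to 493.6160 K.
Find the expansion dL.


dT = 208.7190 K
dL = 2.290000e-05 * 46.2620 * 208.7190 = 0.221117 m
L_final = 46.483117 m

dL = 0.221117 m


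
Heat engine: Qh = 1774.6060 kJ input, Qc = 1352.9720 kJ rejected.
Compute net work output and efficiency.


W = 1774.6060 - 1352.9720 = 421.6340 kJ
eta = 421.6340 / 1774.6060 = 0.2376 = 23.7593%

W = 421.6340 kJ, eta = 23.7593%


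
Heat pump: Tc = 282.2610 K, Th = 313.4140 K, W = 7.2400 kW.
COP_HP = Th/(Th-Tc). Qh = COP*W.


COP = 313.4140 / 31.1530 = 10.0605
Qh = 10.0605 * 7.2400 = 72.8378 kW

COP = 10.0605, Qh = 72.8378 kW


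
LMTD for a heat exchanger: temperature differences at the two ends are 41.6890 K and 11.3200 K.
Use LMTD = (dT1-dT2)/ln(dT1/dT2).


dT1/dT2 = 3.6828
ln(dT1/dT2) = 1.3037
LMTD = 30.3690 / 1.3037 = 23.2951 K

23.2951 K


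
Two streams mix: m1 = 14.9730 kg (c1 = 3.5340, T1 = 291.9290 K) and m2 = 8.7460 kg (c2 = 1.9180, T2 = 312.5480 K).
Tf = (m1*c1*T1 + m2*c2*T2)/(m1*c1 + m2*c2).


num = 20690.2400
den = 69.6894
Tf = 296.8922 K

296.8922 K


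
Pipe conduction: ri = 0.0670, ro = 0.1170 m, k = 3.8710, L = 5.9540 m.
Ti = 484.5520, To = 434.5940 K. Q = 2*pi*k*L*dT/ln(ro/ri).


dT = 49.9580 K
ln(ro/ri) = 0.5575
Q = 2*pi*3.8710*5.9540*49.9580 / 0.5575 = 12977.3673 W

12977.3673 W


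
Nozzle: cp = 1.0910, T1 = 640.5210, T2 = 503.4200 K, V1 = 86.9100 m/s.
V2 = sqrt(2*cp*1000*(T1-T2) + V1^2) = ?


dT = 137.1010 K
2*cp*1000*dT = 299154.3820
V1^2 = 7553.3481
V2 = sqrt(306707.7301) = 553.8120 m/s

553.8120 m/s


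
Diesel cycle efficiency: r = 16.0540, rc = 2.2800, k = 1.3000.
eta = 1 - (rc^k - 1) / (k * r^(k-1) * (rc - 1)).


r^(k-1) = 2.2997
rc^k = 2.9195
eta = 0.4984 = 49.8385%

49.8385%


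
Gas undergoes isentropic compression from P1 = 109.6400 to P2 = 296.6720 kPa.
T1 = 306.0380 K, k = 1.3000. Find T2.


(k-1)/k = 0.2308
(P2/P1)^exp = 1.2582
T2 = 306.0380 * 1.2582 = 385.0691 K

385.0691 K


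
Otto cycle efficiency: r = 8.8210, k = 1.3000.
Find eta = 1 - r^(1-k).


r^(k-1) = 1.9216
eta = 1 - 1/1.9216 = 0.4796 = 47.9591%

47.9591%


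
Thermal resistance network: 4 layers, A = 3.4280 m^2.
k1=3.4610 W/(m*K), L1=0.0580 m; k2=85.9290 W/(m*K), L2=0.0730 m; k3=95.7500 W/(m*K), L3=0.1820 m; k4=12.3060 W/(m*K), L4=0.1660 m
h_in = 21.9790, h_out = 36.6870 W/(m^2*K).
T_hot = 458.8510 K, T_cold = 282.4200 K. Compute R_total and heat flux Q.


R_conv_in = 1/(21.9790*3.4280) = 0.0133
R_1 = 0.0580/(3.4610*3.4280) = 0.0049
R_2 = 0.0730/(85.9290*3.4280) = 0.0002
R_3 = 0.1820/(95.7500*3.4280) = 0.0006
R_4 = 0.1660/(12.3060*3.4280) = 0.0039
R_conv_out = 1/(36.6870*3.4280) = 0.0080
R_total = 0.0308 K/W
Q = 176.4310 / 0.0308 = 5719.0154 W

R_total = 0.0308 K/W, Q = 5719.0154 W


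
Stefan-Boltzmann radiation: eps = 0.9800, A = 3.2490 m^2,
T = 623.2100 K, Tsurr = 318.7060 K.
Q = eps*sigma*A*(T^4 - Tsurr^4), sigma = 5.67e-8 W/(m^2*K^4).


T^4 = 1.5085e+11
Tsurr^4 = 1.0317e+10
Q = 0.9800 * 5.67e-8 * 3.2490 * 1.4053e+11 = 25370.4627 W

25370.4627 W


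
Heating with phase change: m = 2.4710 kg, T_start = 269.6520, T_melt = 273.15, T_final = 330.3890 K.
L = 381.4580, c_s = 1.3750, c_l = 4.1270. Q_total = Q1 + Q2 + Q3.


Q1 (sensible, solid) = 2.4710 * 1.3750 * 3.4980 = 11.8849 kJ
Q2 (latent) = 2.4710 * 381.4580 = 942.5827 kJ
Q3 (sensible, liquid) = 2.4710 * 4.1270 * 57.2390 = 583.7128 kJ
Q_total = 1538.1805 kJ

1538.1805 kJ
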